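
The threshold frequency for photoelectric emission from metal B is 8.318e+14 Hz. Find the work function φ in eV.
3.44 eV

At the threshold frequency, photon energy equals work function:
φ = hf₀

Calculating:
φ = (6.626×10⁻³⁴ J·s)(8.318e+14 Hz)
φ = 3.44 eV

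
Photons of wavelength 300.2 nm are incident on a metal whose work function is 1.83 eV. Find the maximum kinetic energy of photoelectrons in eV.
2.3001 eV

Using Einstein's photoelectric equation: KE_max = hf - φ = hc/λ - φ

First, calculate the photon energy:
E_photon = hc/λ = (6.626×10⁻³⁴ J·s)(3×10⁸ m/s) / (300.2×10⁻⁹ m)
E_photon = 4.1301 eV

Then, the maximum kinetic energy:
KE_max = E_photon - φ = 4.1301 eV - 1.83 eV = 2.3001 eV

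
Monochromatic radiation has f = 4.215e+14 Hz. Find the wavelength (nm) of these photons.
711.25 nm

Using the wave equation: c = fλ

Solving for wavelength:
λ = c/f = (3×10⁸ m/s) / (4.215e+14 Hz)
λ = 711.25 nm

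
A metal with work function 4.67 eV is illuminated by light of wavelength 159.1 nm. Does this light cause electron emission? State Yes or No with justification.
Yes

For photoemission, the photon energy must exceed the work function.

Photon energy: E = hc/λ = 7.7928 eV
Work function: φ = 4.67 eV

Since E_photon (7.7928 eV) > φ (4.67 eV), photoemission WILL occur.
The threshold wavelength is λ₀ = hc/φ = 265.5 nm.
Since 159.1 nm < 265.5 nm, the light has sufficient energy.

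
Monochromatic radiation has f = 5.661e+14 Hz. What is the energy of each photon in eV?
2.3412 eV

Using E = hf:

E = hf = (6.626×10⁻³⁴ J·s)(5.661e+14 Hz)
E = 2.3412 eV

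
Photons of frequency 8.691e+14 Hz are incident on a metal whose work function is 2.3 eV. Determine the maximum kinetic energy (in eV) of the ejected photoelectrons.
1.2943 eV

Using Einstein's photoelectric equation: KE_max = hf - φ

First, calculate the photon energy:
E_photon = hf = (6.626×10⁻³⁴ J·s)(8.691e+14 Hz)
E_photon = 3.5943 eV

Then, the maximum kinetic energy:
KE_max = E_photon - φ = 3.5943 eV - 2.3 eV = 1.2943 eV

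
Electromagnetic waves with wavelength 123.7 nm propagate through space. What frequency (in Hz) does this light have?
2.4235e+15 Hz

Using the wave equation: c = fλ

Solving for frequency:
f = c/λ = (3×10⁸ m/s) / (123.7×10⁻⁹ m)
f = 2.4235e+15 Hz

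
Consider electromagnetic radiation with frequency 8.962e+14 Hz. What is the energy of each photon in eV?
3.7064 eV

Using E = hf:

E = hf = (6.626×10⁻³⁴ J·s)(8.962e+14 Hz)
E = 3.7064 eV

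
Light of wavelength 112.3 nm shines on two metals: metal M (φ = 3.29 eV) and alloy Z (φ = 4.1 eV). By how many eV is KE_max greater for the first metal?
0.8100 eV

Using KE_max = hc/λ - φ for each metal:

Photon energy: E = hc/λ = 11.0404 eV

For metal M (φ₁ = 3.29 eV):
KE₁ = E - φ₁ = 11.0404 - 3.29 = 7.7504 eV

For alloy Z (φ₂ = 4.1 eV):
KE₂ = E - φ₂ = 11.0404 - 4.1 = 6.9404 eV

Difference:
ΔKE = KE₁ - KE₂ = 7.7504 - 6.9404 = 0.8100 eV

Note: The difference equals the difference in work functions: 4.1 - 3.29 = 0.81 eV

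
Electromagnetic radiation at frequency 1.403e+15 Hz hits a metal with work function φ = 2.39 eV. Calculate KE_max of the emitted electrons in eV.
3.4123 eV

Using Einstein's photoelectric equation: KE_max = hf - φ

First, calculate the photon energy:
E_photon = hf = (6.626×10⁻³⁴ J·s)(1.403e+15 Hz)
E_photon = 5.8023 eV

Then, the maximum kinetic energy:
KE_max = E_photon - φ = 5.8023 eV - 2.39 eV = 3.4123 eV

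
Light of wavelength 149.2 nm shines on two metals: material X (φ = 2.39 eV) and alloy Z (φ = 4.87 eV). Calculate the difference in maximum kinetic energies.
2.4800 eV

Using KE_max = hc/λ - φ for each metal:

Photon energy: E = hc/λ = 8.3099 eV

For material X (φ₁ = 2.39 eV):
KE₁ = E - φ₁ = 8.3099 - 2.39 = 5.9199 eV

For alloy Z (φ₂ = 4.87 eV):
KE₂ = E - φ₂ = 8.3099 - 4.87 = 3.4399 eV

Difference:
ΔKE = KE₁ - KE₂ = 5.9199 - 3.4399 = 2.4800 eV

Note: The difference equals the difference in work functions: 4.87 - 2.39 = 2.48 eV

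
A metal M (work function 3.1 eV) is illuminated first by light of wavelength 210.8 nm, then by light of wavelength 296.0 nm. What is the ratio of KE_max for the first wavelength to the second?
2.5551

Using Einstein's equation: KE_max = hc/λ - φ

For λ₁ = 210.8 nm:
E₁ = hc/λ₁ = 5.8816 eV
KE₁ = E₁ - φ = 5.8816 - 3.1 = 2.7816 eV

For λ₂ = 296.0 nm:
E₂ = hc/λ₂ = 4.1887 eV
KE₂ = E₂ - φ = 4.1887 - 3.1 = 1.0887 eV

Ratio: KE₁/KE₂ = 2.7816/1.0887 = 2.5551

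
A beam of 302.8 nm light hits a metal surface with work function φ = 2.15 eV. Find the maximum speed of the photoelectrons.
8.2707e+05 m/s

First, find the maximum kinetic energy:
E_photon = hc/λ = 4.0946 eV
KE_max = E_photon - φ = 4.0946 - 2.15 = 1.9446 eV

Convert to Joules: KE_max = 1.9446 × 1.602×10⁻¹⁹ J = 3.1156e-19 J

Then use KE = ½mv² to find velocity:
v = √(2·KE/m) = √(2 × 3.1156e-19 J / 9.109e-31 kg)
v = 8.2707e+05 m/s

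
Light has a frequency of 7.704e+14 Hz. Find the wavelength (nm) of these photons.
389.14 nm

Using the wave equation: c = fλ

Solving for wavelength:
λ = c/f = (3×10⁸ m/s) / (7.704e+14 Hz)
λ = 389.14 nm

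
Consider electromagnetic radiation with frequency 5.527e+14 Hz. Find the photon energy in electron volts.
2.2858 eV

Using E = hf:

E = hf = (6.626×10⁻³⁴ J·s)(5.527e+14 Hz)
E = 2.2858 eV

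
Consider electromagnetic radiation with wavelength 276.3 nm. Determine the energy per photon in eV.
4.4873 eV

Using E = hf = hc/λ:

E = hc/λ = (6.626×10⁻³⁴ J·s)(3×10⁸ m/s) / (276.3×10⁻⁹ m)
E = 4.4873 eV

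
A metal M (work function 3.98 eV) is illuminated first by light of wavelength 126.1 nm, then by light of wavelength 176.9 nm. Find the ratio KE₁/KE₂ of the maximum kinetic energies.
1.9322

Using Einstein's equation: KE_max = hc/λ - φ

For λ₁ = 126.1 nm:
E₁ = hc/λ₁ = 9.8322 eV
KE₁ = E₁ - φ = 9.8322 - 3.98 = 5.8522 eV

For λ₂ = 176.9 nm:
E₂ = hc/λ₂ = 7.0087 eV
KE₂ = E₂ - φ = 7.0087 - 3.98 = 3.0287 eV

Ratio: KE₁/KE₂ = 5.8522/3.0287 = 1.9322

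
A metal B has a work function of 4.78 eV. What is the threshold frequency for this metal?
1.1558e+15 Hz

The threshold frequency is when the photon energy equals the work function:
hf₀ = φ

Solving for f₀:
f₀ = φ/h = (4.78 eV × 1.602×10⁻¹⁹ J/eV) / (6.626×10⁻³⁴ J·s)
f₀ = 1.1558e+15 Hz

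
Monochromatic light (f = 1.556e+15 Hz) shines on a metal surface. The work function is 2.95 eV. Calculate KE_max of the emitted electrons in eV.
3.4851 eV

Using Einstein's photoelectric equation: KE_max = hf - φ

First, calculate the photon energy:
E_photon = hf = (6.626×10⁻³⁴ J·s)(1.556e+15 Hz)
E_photon = 6.4351 eV

Then, the maximum kinetic energy:
KE_max = E_photon - φ = 6.4351 eV - 2.95 eV = 3.4851 eV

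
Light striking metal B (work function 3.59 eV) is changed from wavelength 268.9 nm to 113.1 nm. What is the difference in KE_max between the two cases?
6.3516 eV

Using Einstein's equation: KE_max = hc/λ - φ

For λ₁ = 268.9 nm:
KE₁ = hc/λ₁ - φ = 4.6108 - 3.59 = 1.0208 eV

For λ₂ = 113.1 nm:
KE₂ = hc/λ₂ - φ = 10.9624 - 3.59 = 7.3724 eV

Change in KE:
ΔKE = KE₂ - KE₁ = 7.3724 - 1.0208 = 6.3516 eV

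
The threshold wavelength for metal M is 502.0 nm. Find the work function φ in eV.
2.47 eV

At the threshold wavelength, photon energy equals work function:
φ = hc/λ₀

Calculating:
φ = (6.626×10⁻³⁴ J·s)(3×10⁸ m/s) / (502.0×10⁻⁹ m)
φ = 2.47 eV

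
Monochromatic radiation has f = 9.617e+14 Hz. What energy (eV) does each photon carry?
3.9773 eV

Using E = hf:

E = hf = (6.626×10⁻³⁴ J·s)(9.617e+14 Hz)
E = 3.9773 eV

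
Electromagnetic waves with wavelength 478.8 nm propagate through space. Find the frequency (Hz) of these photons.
6.2613e+14 Hz

Using the wave equation: c = fλ

Solving for frequency:
f = c/λ = (3×10⁸ m/s) / (478.8×10⁻⁹ m)
f = 6.2613e+14 Hz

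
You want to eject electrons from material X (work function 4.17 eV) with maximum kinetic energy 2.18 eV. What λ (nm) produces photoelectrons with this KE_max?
195.25 nm

From Einstein's equation: KE_max = hc/λ - φ

Rearranging for λ:
hc/λ = KE_max + φ
λ = hc/(KE_max + φ)

Required photon energy:
E_photon = KE_max + φ = 2.18 + 4.17 = 6.35 eV

Required wavelength:
λ = hc/E_photon = (6.626×10⁻³⁴)(3×10⁸) / (6.35 × 1.602×10⁻¹⁹)
λ = 195.25 nm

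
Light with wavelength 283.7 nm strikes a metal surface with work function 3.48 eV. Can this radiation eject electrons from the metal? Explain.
Yes

For photoemission, the photon energy must exceed the work function.

Photon energy: E = hc/λ = 4.3703 eV
Work function: φ = 3.48 eV

Since E_photon (4.3703 eV) > φ (3.48 eV), photoemission WILL occur.
The threshold wavelength is λ₀ = hc/φ = 356.3 nm.
Since 283.7 nm < 356.3 nm, the light has sufficient energy.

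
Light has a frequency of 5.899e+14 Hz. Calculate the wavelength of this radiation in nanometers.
508.21 nm

Using the wave equation: c = fλ

Solving for wavelength:
λ = c/f = (3×10⁸ m/s) / (5.899e+14 Hz)
λ = 508.21 nm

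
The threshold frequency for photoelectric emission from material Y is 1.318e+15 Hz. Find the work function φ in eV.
5.45 eV

At the threshold frequency, photon energy equals work function:
φ = hf₀

Calculating:
φ = (6.626×10⁻³⁴ J·s)(1.318e+15 Hz)
φ = 5.45 eV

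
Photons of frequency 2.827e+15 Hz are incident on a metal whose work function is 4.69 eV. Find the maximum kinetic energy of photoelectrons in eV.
7.0015 eV

Using Einstein's photoelectric equation: KE_max = hf - φ

First, calculate the photon energy:
E_photon = hf = (6.626×10⁻³⁴ J·s)(2.827e+15 Hz)
E_photon = 11.6915 eV

Then, the maximum kinetic energy:
KE_max = E_photon - φ = 11.6915 eV - 4.69 eV = 7.0015 eV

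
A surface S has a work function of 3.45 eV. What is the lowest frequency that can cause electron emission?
8.3421e+14 Hz

The threshold frequency is when the photon energy equals the work function:
hf₀ = φ

Solving for f₀:
f₀ = φ/h = (3.45 eV × 1.602×10⁻¹⁹ J/eV) / (6.626×10⁻³⁴ J·s)
f₀ = 8.3421e+14 Hz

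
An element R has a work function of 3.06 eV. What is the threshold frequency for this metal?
7.3990e+14 Hz

The threshold frequency is when the photon energy equals the work function:
hf₀ = φ

Solving for f₀:
f₀ = φ/h = (3.06 eV × 1.602×10⁻¹⁹ J/eV) / (6.626×10⁻³⁴ J·s)
f₀ = 7.3990e+14 Hz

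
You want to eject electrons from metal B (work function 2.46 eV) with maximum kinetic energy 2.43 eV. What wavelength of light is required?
253.55 nm

From Einstein's equation: KE_max = hc/λ - φ

Rearranging for λ:
hc/λ = KE_max + φ
λ = hc/(KE_max + φ)

Required photon energy:
E_photon = KE_max + φ = 2.43 + 2.46 = 4.89 eV

Required wavelength:
λ = hc/E_photon = (6.626×10⁻³⁴)(3×10⁸) / (4.89 × 1.602×10⁻¹⁹)
λ = 253.55 nm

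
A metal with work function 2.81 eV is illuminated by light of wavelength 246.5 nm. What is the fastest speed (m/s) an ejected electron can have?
8.8365e+05 m/s

First, find the maximum kinetic energy:
E_photon = hc/λ = 5.0298 eV
KE_max = E_photon - φ = 5.0298 - 2.81 = 2.2198 eV

Convert to Joules: KE_max = 2.2198 × 1.602×10⁻¹⁹ J = 3.5565e-19 J

Then use KE = ½mv² to find velocity:
v = √(2·KE/m) = √(2 × 3.5565e-19 J / 9.109e-31 kg)
v = 8.8365e+05 m/s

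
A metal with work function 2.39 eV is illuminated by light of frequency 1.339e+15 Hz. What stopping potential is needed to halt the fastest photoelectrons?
3.1477 V

The stopping potential V_s satisfies: eV_s = KE_max

First, find KE_max using Einstein's equation:
E_photon = hf = (6.626×10⁻³⁴ J·s)(1.339e+15 Hz) = 5.5377 eV
KE_max = E_photon - φ = 5.5377 - 2.39 = 3.1477 eV

Since eV_s = KE_max:
V_s = KE_max/e = 3.1477 V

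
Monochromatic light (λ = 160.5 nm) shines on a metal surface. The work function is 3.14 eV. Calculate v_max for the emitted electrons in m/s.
1.2700e+06 m/s

First, find the maximum kinetic energy:
E_photon = hc/λ = 7.7249 eV
KE_max = E_photon - φ = 7.7249 - 3.14 = 4.5849 eV

Convert to Joules: KE_max = 4.5849 × 1.602×10⁻¹⁹ J = 7.3458e-19 J

Then use KE = ½mv² to find velocity:
v = √(2·KE/m) = √(2 × 7.3458e-19 J / 9.109e-31 kg)
v = 1.2700e+06 m/s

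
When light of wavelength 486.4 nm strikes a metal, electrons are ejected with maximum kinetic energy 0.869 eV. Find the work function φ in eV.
1.68 eV

From Einstein's photoelectric equation: KE_max = hf - φ = hc/λ - φ

Rearranging for φ:
φ = hc/λ - KE_max

Calculate photon energy:
E_photon = hc/λ = 2.5490 eV

Therefore:
φ = 2.5490 - 0.869 = 1.68 eV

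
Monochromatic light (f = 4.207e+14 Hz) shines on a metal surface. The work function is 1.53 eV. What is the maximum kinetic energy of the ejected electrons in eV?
0.2099 eV

Using Einstein's photoelectric equation: KE_max = hf - φ

First, calculate the photon energy:
E_photon = hf = (6.626×10⁻³⁴ J·s)(4.207e+14 Hz)
E_photon = 1.7399 eV

Then, the maximum kinetic energy:
KE_max = E_photon - φ = 1.7399 eV - 1.53 eV = 0.2099 eV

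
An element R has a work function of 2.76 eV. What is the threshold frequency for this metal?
6.6737e+14 Hz

The threshold frequency is when the photon energy equals the work function:
hf₀ = φ

Solving for f₀:
f₀ = φ/h = (2.76 eV × 1.602×10⁻¹⁹ J/eV) / (6.626×10⁻³⁴ J·s)
f₀ = 6.6737e+14 Hz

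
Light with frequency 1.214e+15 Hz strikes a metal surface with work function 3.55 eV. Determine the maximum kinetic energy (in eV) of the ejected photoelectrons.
1.4707 eV

Using Einstein's photoelectric equation: KE_max = hf - φ

First, calculate the photon energy:
E_photon = hf = (6.626×10⁻³⁴ J·s)(1.214e+15 Hz)
E_photon = 5.0207 eV

Then, the maximum kinetic energy:
KE_max = E_photon - φ = 5.0207 eV - 3.55 eV = 1.4707 eV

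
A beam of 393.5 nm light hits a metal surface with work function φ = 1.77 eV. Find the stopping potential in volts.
1.3808 V

The stopping potential V_s satisfies: eV_s = KE_max

First, find KE_max using Einstein's equation:
E_photon = hc/λ = 3.1508 eV
KE_max = E_photon - φ = 3.1508 - 1.77 = 1.3808 eV

Since eV_s = KE_max:
V_s = KE_max/e = 1.3808 V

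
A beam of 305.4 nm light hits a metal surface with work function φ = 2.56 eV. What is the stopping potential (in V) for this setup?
1.4997 V

The stopping potential V_s satisfies: eV_s = KE_max

First, find KE_max using Einstein's equation:
E_photon = hc/λ = 4.0597 eV
KE_max = E_photon - φ = 4.0597 - 2.56 = 1.4997 eV

Since eV_s = KE_max:
V_s = KE_max/e = 1.4997 V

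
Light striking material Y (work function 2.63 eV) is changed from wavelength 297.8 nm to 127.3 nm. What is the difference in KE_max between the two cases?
5.5762 eV

Using Einstein's equation: KE_max = hc/λ - φ

For λ₁ = 297.8 nm:
KE₁ = hc/λ₁ - φ = 4.1633 - 2.63 = 1.5333 eV

For λ₂ = 127.3 nm:
KE₂ = hc/λ₂ - φ = 9.7395 - 2.63 = 7.1095 eV

Change in KE:
ΔKE = KE₂ - KE₁ = 7.1095 - 1.5333 = 5.5762 eV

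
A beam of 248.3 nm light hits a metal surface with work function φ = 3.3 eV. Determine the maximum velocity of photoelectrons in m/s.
7.7178e+05 m/s

First, find the maximum kinetic energy:
E_photon = hc/λ = 4.9933 eV
KE_max = E_photon - φ = 4.9933 - 3.3 = 1.6933 eV

Convert to Joules: KE_max = 1.6933 × 1.602×10⁻¹⁹ J = 2.7130e-19 J

Then use KE = ½mv² to find velocity:
v = √(2·KE/m) = √(2 × 2.7130e-19 J / 9.109e-31 kg)
v = 7.7178e+05 m/s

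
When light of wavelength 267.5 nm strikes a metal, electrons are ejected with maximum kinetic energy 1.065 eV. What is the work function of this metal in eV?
3.57 eV

From Einstein's photoelectric equation: KE_max = hf - φ = hc/λ - φ

Rearranging for φ:
φ = hc/λ - KE_max

Calculate photon energy:
E_photon = hc/λ = 4.6349 eV

Therefore:
φ = 4.6349 - 1.065 = 3.57 eV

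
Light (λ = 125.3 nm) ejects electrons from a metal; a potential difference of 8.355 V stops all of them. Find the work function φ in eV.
1.54 eV

The stopping potential gives the maximum kinetic energy: KE_max = eV_s = 8.355 eV

From Einstein's photoelectric equation: KE_max = hc/λ - φ
Rearranging: φ = hc/λ - KE_max

Calculate photon energy:
E_photon = hc/λ = (6.626×10⁻³⁴ J·s)(3×10⁸ m/s) / (125.3×10⁻⁹ m) = 9.8950 eV

Therefore:
φ = 9.8950 - 8.355 = 1.54 eV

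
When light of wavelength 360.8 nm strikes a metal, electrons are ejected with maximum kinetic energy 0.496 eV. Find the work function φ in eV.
2.94 eV

From Einstein's photoelectric equation: KE_max = hf - φ = hc/λ - φ

Rearranging for φ:
φ = hc/λ - KE_max

Calculate photon energy:
E_photon = hc/λ = 3.4364 eV

Therefore:
φ = 3.4364 - 0.496 = 2.94 eV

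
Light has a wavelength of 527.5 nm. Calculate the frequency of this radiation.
5.6833e+14 Hz

Using the wave equation: c = fλ

Solving for frequency:
f = c/λ = (3×10⁸ m/s) / (527.5×10⁻⁹ m)
f = 5.6833e+14 Hz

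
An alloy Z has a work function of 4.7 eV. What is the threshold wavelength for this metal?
263.80 nm

The threshold wavelength is when the photon energy equals the work function:
hc/λ₀ = φ

Solving for λ₀:
λ₀ = hc/φ = (6.626×10⁻³⁴ J·s)(3×10⁸ m/s) / (4.7 eV × 1.602×10⁻¹⁹ J/eV)
λ₀ = 263.80 nm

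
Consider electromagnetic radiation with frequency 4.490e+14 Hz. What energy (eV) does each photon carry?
1.8569 eV

Using E = hf:

E = hf = (6.626×10⁻³⁴ J·s)(4.490e+14 Hz)
E = 1.8569 eV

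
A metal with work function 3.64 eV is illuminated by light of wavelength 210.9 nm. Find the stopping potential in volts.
2.2388 V

The stopping potential V_s satisfies: eV_s = KE_max

First, find KE_max using Einstein's equation:
E_photon = hc/λ = 5.8788 eV
KE_max = E_photon - φ = 5.8788 - 3.64 = 2.2388 eV

Since eV_s = KE_max:
V_s = KE_max/e = 2.2388 V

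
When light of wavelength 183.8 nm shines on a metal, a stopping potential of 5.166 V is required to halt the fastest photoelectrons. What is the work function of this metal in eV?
1.58 eV

The stopping potential gives the maximum kinetic energy: KE_max = eV_s = 5.166 eV

From Einstein's photoelectric equation: KE_max = hc/λ - φ
Rearranging: φ = hc/λ - KE_max

Calculate photon energy:
E_photon = hc/λ = (6.626×10⁻³⁴ J·s)(3×10⁸ m/s) / (183.8×10⁻⁹ m) = 6.7456 eV

Therefore:
φ = 6.7456 - 5.166 = 1.58 eV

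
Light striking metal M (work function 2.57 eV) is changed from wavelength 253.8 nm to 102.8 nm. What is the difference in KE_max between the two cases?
7.1756 eV

Using Einstein's equation: KE_max = hc/λ - φ

For λ₁ = 253.8 nm:
KE₁ = hc/λ₁ - φ = 4.8851 - 2.57 = 2.3151 eV

For λ₂ = 102.8 nm:
KE₂ = hc/λ₂ - φ = 12.0607 - 2.57 = 9.4907 eV

Change in KE:
ΔKE = KE₂ - KE₁ = 9.4907 - 2.3151 = 7.1756 eV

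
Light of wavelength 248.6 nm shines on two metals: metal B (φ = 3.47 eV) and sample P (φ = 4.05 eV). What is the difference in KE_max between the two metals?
0.5800 eV

Using KE_max = hc/λ - φ for each metal:

Photon energy: E = hc/λ = 4.9873 eV

For metal B (φ₁ = 3.47 eV):
KE₁ = E - φ₁ = 4.9873 - 3.47 = 1.5173 eV

For sample P (φ₂ = 4.05 eV):
KE₂ = E - φ₂ = 4.9873 - 4.05 = 0.9373 eV

Difference:
ΔKE = KE₁ - KE₂ = 1.5173 - 0.9373 = 0.5800 eV

Note: The difference equals the difference in work functions: 4.05 - 3.47 = 0.58 eV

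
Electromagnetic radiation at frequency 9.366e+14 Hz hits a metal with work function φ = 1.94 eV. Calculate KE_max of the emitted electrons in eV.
1.9335 eV

Using Einstein's photoelectric equation: KE_max = hf - φ

First, calculate the photon energy:
E_photon = hf = (6.626×10⁻³⁴ J·s)(9.366e+14 Hz)
E_photon = 3.8735 eV

Then, the maximum kinetic energy:
KE_max = E_photon - φ = 3.8735 eV - 1.94 eV = 1.9335 eV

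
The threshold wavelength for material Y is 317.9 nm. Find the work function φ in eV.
3.90 eV

At the threshold wavelength, photon energy equals work function:
φ = hc/λ₀

Calculating:
φ = (6.626×10⁻³⁴ J·s)(3×10⁸ m/s) / (317.9×10⁻⁹ m)
φ = 3.90 eV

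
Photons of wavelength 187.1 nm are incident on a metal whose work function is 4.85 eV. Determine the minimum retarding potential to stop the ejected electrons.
1.7766 V

The stopping potential V_s satisfies: eV_s = KE_max

First, find KE_max using Einstein's equation:
E_photon = hc/λ = 6.6266 eV
KE_max = E_photon - φ = 6.6266 - 4.85 = 1.7766 eV

Since eV_s = KE_max:
V_s = KE_max/e = 1.7766 V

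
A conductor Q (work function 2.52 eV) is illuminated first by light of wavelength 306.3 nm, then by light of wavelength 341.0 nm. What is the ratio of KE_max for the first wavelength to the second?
1.3691

Using Einstein's equation: KE_max = hc/λ - φ

For λ₁ = 306.3 nm:
E₁ = hc/λ₁ = 4.0478 eV
KE₁ = E₁ - φ = 4.0478 - 2.52 = 1.5278 eV

For λ₂ = 341.0 nm:
E₂ = hc/λ₂ = 3.6359 eV
KE₂ = E₂ - φ = 3.6359 - 2.52 = 1.1159 eV

Ratio: KE₁/KE₂ = 1.5278/1.1159 = 1.3691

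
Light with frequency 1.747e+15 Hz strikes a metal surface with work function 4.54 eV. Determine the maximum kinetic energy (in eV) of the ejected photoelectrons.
2.6850 eV

Using Einstein's photoelectric equation: KE_max = hf - φ

First, calculate the photon energy:
E_photon = hf = (6.626×10⁻³⁴ J·s)(1.747e+15 Hz)
E_photon = 7.2250 eV

Then, the maximum kinetic energy:
KE_max = E_photon - φ = 7.2250 eV - 4.54 eV = 2.6850 eV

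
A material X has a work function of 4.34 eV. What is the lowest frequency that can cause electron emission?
1.0494e+15 Hz

The threshold frequency is when the photon energy equals the work function:
hf₀ = φ

Solving for f₀:
f₀ = φ/h = (4.34 eV × 1.602×10⁻¹⁹ J/eV) / (6.626×10⁻³⁴ J·s)
f₀ = 1.0494e+15 Hz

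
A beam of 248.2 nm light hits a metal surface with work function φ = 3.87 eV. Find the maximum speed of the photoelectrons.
6.2917e+05 m/s

First, find the maximum kinetic energy:
E_photon = hc/λ = 4.9953 eV
KE_max = E_photon - φ = 4.9953 - 3.87 = 1.1253 eV

Convert to Joules: KE_max = 1.1253 × 1.602×10⁻¹⁹ J = 1.8030e-19 J

Then use KE = ½mv² to find velocity:
v = √(2·KE/m) = √(2 × 1.8030e-19 J / 9.109e-31 kg)
v = 6.2917e+05 m/s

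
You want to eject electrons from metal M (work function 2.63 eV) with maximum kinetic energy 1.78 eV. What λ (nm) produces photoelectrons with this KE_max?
281.14 nm

From Einstein's equation: KE_max = hc/λ - φ

Rearranging for λ:
hc/λ = KE_max + φ
λ = hc/(KE_max + φ)

Required photon energy:
E_photon = KE_max + φ = 1.78 + 2.63 = 4.41 eV

Required wavelength:
λ = hc/E_photon = (6.626×10⁻³⁴)(3×10⁸) / (4.41 × 1.602×10⁻¹⁹)
λ = 281.14 nm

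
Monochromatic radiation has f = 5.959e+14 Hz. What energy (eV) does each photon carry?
2.4644 eV

Using E = hf:

E = hf = (6.626×10⁻³⁴ J·s)(5.959e+14 Hz)
E = 2.4644 eV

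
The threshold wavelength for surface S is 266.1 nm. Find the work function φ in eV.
4.66 eV

At the threshold wavelength, photon energy equals work function:
φ = hc/λ₀

Calculating:
φ = (6.626×10⁻³⁴ J·s)(3×10⁸ m/s) / (266.1×10⁻⁹ m)
φ = 4.66 eV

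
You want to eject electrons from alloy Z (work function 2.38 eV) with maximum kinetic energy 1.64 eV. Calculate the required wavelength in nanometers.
308.42 nm

From Einstein's equation: KE_max = hc/λ - φ

Rearranging for λ:
hc/λ = KE_max + φ
λ = hc/(KE_max + φ)

Required photon energy:
E_photon = KE_max + φ = 1.64 + 2.38 = 4.02 eV

Required wavelength:
λ = hc/E_photon = (6.626×10⁻³⁴)(3×10⁸) / (4.02 × 1.602×10⁻¹⁹)
λ = 308.42 nm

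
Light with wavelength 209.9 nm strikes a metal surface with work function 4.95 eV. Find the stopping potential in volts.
0.9568 V

The stopping potential V_s satisfies: eV_s = KE_max

First, find KE_max using Einstein's equation:
E_photon = hc/λ = 5.9068 eV
KE_max = E_photon - φ = 5.9068 - 4.95 = 0.9568 eV

Since eV_s = KE_max:
V_s = KE_max/e = 0.9568 V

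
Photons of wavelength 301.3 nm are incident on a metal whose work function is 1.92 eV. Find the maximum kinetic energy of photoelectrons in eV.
2.1950 eV

Using Einstein's photoelectric equation: KE_max = hf - φ = hc/λ - φ

First, calculate the photon energy:
E_photon = hc/λ = (6.626×10⁻³⁴ J·s)(3×10⁸ m/s) / (301.3×10⁻⁹ m)
E_photon = 4.1150 eV

Then, the maximum kinetic energy:
KE_max = E_photon - φ = 4.1150 eV - 1.92 eV = 2.1950 eV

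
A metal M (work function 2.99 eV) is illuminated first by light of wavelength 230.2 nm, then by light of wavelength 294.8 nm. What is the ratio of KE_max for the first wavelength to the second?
1.9708

Using Einstein's equation: KE_max = hc/λ - φ

For λ₁ = 230.2 nm:
E₁ = hc/λ₁ = 5.3859 eV
KE₁ = E₁ - φ = 5.3859 - 2.99 = 2.3959 eV

For λ₂ = 294.8 nm:
E₂ = hc/λ₂ = 4.2057 eV
KE₂ = E₂ - φ = 4.2057 - 2.99 = 1.2157 eV

Ratio: KE₁/KE₂ = 2.3959/1.2157 = 1.9708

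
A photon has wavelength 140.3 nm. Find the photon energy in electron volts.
8.8371 eV

Using E = hf = hc/λ:

E = hc/λ = (6.626×10⁻³⁴ J·s)(3×10⁸ m/s) / (140.3×10⁻⁹ m)
E = 8.8371 eV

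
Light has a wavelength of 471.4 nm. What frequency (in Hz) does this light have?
6.3596e+14 Hz

Using the wave equation: c = fλ

Solving for frequency:
f = c/λ = (3×10⁸ m/s) / (471.4×10⁻⁹ m)
f = 6.3596e+14 Hz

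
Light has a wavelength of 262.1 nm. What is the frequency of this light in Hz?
1.1438e+15 Hz

Using the wave equation: c = fλ

Solving for frequency:
f = c/λ = (3×10⁸ m/s) / (262.1×10⁻⁹ m)
f = 1.1438e+15 Hz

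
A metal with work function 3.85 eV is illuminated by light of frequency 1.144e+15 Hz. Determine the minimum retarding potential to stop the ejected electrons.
0.8812 V

The stopping potential V_s satisfies: eV_s = KE_max

First, find KE_max using Einstein's equation:
E_photon = hf = (6.626×10⁻³⁴ J·s)(1.144e+15 Hz) = 4.7312 eV
KE_max = E_photon - φ = 4.7312 - 3.85 = 0.8812 eV

Since eV_s = KE_max:
V_s = KE_max/e = 0.8812 V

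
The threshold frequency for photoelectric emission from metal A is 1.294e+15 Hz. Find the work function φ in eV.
5.35 eV

At the threshold frequency, photon energy equals work function:
φ = hf₀

Calculating:
φ = (6.626×10⁻³⁴ J·s)(1.294e+15 Hz)
φ = 5.35 eV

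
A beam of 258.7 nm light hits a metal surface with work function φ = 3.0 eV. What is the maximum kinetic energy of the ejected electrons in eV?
1.7926 eV

Using Einstein's photoelectric equation: KE_max = hf - φ = hc/λ - φ

First, calculate the photon energy:
E_photon = hc/λ = (6.626×10⁻³⁴ J·s)(3×10⁸ m/s) / (258.7×10⁻⁹ m)
E_photon = 4.7926 eV

Then, the maximum kinetic energy:
KE_max = E_photon - φ = 4.7926 eV - 3.0 eV = 1.7926 eV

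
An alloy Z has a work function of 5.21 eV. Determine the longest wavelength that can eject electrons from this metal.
237.97 nm

The threshold wavelength is when the photon energy equals the work function:
hc/λ₀ = φ

Solving for λ₀:
λ₀ = hc/φ = (6.626×10⁻³⁴ J·s)(3×10⁸ m/s) / (5.21 eV × 1.602×10⁻¹⁹ J/eV)
λ₀ = 237.97 nm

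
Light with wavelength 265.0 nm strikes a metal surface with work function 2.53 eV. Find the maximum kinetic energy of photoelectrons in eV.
2.1486 eV

Using Einstein's photoelectric equation: KE_max = hf - φ = hc/λ - φ

First, calculate the photon energy:
E_photon = hc/λ = (6.626×10⁻³⁴ J·s)(3×10⁸ m/s) / (265.0×10⁻⁹ m)
E_photon = 4.6786 eV

Then, the maximum kinetic energy:
KE_max = E_photon - φ = 4.6786 eV - 2.53 eV = 2.1486 eV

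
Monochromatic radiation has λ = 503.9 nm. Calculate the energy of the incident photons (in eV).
2.4605 eV

Using E = hf = hc/λ:

E = hc/λ = (6.626×10⁻³⁴ J·s)(3×10⁸ m/s) / (503.9×10⁻⁹ m)
E = 2.4605 eV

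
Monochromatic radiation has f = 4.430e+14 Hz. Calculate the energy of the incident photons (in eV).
1.8321 eV

Using E = hf:

E = hf = (6.626×10⁻³⁴ J·s)(4.430e+14 Hz)
E = 1.8321 eV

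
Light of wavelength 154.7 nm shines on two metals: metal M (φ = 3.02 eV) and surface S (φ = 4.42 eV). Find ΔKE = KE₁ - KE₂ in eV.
1.4000 eV

Using KE_max = hc/λ - φ for each metal:

Photon energy: E = hc/λ = 8.0145 eV

For metal M (φ₁ = 3.02 eV):
KE₁ = E - φ₁ = 8.0145 - 3.02 = 4.9945 eV

For surface S (φ₂ = 4.42 eV):
KE₂ = E - φ₂ = 8.0145 - 4.42 = 3.5945 eV

Difference:
ΔKE = KE₁ - KE₂ = 4.9945 - 3.5945 = 1.4000 eV

Note: The difference equals the difference in work functions: 4.42 - 3.02 = 1.40 eV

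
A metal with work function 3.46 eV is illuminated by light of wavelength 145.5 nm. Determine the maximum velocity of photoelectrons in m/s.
1.3343e+06 m/s

First, find the maximum kinetic energy:
E_photon = hc/λ = 8.5213 eV
KE_max = E_photon - φ = 8.5213 - 3.46 = 5.0613 eV

Convert to Joules: KE_max = 5.0613 × 1.602×10⁻¹⁹ J = 8.1090e-19 J

Then use KE = ½mv² to find velocity:
v = √(2·KE/m) = √(2 × 8.1090e-19 J / 9.109e-31 kg)
v = 1.3343e+06 m/s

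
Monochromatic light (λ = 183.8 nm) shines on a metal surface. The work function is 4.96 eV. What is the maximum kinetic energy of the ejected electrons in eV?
1.7856 eV

Using Einstein's photoelectric equation: KE_max = hf - φ = hc/λ - φ

First, calculate the photon energy:
E_photon = hc/λ = (6.626×10⁻³⁴ J·s)(3×10⁸ m/s) / (183.8×10⁻⁹ m)
E_photon = 6.7456 eV

Then, the maximum kinetic energy:
KE_max = E_photon - φ = 6.7456 eV - 4.96 eV = 1.7856 eV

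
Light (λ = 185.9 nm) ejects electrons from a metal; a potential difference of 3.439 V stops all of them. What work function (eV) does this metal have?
3.23 eV

The stopping potential gives the maximum kinetic energy: KE_max = eV_s = 3.439 eV

From Einstein's photoelectric equation: KE_max = hc/λ - φ
Rearranging: φ = hc/λ - KE_max

Calculate photon energy:
E_photon = hc/λ = (6.626×10⁻³⁴ J·s)(3×10⁸ m/s) / (185.9×10⁻⁹ m) = 6.6694 eV

Therefore:
φ = 6.6694 - 3.439 = 3.23 eV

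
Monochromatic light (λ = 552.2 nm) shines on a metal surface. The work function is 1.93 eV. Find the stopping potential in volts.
0.3153 V

The stopping potential V_s satisfies: eV_s = KE_max

First, find KE_max using Einstein's equation:
E_photon = hc/λ = 2.2453 eV
KE_max = E_photon - φ = 2.2453 - 1.93 = 0.3153 eV

Since eV_s = KE_max:
V_s = KE_max/e = 0.3153 V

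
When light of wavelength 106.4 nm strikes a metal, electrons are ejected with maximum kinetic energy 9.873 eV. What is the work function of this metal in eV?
1.78 eV

From Einstein's photoelectric equation: KE_max = hf - φ = hc/λ - φ

Rearranging for φ:
φ = hc/λ - KE_max

Calculate photon energy:
E_photon = hc/λ = 11.6527 eV

Therefore:
φ = 11.6527 - 9.873 = 1.78 eV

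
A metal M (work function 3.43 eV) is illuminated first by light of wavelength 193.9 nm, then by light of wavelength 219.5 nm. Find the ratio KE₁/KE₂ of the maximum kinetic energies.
1.3362

Using Einstein's equation: KE_max = hc/λ - φ

For λ₁ = 193.9 nm:
E₁ = hc/λ₁ = 6.3942 eV
KE₁ = E₁ - φ = 6.3942 - 3.43 = 2.9642 eV

For λ₂ = 219.5 nm:
E₂ = hc/λ₂ = 5.6485 eV
KE₂ = E₂ - φ = 5.6485 - 3.43 = 2.2185 eV

Ratio: KE₁/KE₂ = 2.9642/2.2185 = 1.3362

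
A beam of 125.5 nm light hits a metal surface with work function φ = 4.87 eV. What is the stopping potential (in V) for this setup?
5.0092 V

The stopping potential V_s satisfies: eV_s = KE_max

First, find KE_max using Einstein's equation:
E_photon = hc/λ = 9.8792 eV
KE_max = E_photon - φ = 9.8792 - 4.87 = 5.0092 eV

Since eV_s = KE_max:
V_s = KE_max/e = 5.0092 V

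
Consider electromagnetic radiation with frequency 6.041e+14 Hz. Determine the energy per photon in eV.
2.4984 eV

Using E = hf:

E = hf = (6.626×10⁻³⁴ J·s)(6.041e+14 Hz)
E = 2.4984 eV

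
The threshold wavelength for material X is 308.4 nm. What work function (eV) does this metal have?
4.02 eV

At the threshold wavelength, photon energy equals work function:
φ = hc/λ₀

Calculating:
φ = (6.626×10⁻³⁴ J·s)(3×10⁸ m/s) / (308.4×10⁻⁹ m)
φ = 4.02 eV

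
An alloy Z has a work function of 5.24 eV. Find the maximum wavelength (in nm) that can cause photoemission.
236.61 nm

The threshold wavelength is when the photon energy equals the work function:
hc/λ₀ = φ

Solving for λ₀:
λ₀ = hc/φ = (6.626×10⁻³⁴ J·s)(3×10⁸ m/s) / (5.24 eV × 1.602×10⁻¹⁹ J/eV)
λ₀ = 236.61 nm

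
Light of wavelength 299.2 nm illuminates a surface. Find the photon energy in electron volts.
4.1439 eV

Using E = hf = hc/λ:

E = hc/λ = (6.626×10⁻³⁴ J·s)(3×10⁸ m/s) / (299.2×10⁻⁹ m)
E = 4.1439 eV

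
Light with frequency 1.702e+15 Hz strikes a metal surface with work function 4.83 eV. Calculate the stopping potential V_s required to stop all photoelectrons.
2.2089 V

The stopping potential V_s satisfies: eV_s = KE_max

First, find KE_max using Einstein's equation:
E_photon = hf = (6.626×10⁻³⁴ J·s)(1.702e+15 Hz) = 7.0389 eV
KE_max = E_photon - φ = 7.0389 - 4.83 = 2.2089 eV

Since eV_s = KE_max:
V_s = KE_max/e = 2.2089 V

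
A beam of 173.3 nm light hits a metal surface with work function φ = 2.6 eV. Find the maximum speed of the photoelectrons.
1.2657e+06 m/s

First, find the maximum kinetic energy:
E_photon = hc/λ = 7.1543 eV
KE_max = E_photon - φ = 7.1543 - 2.6 = 4.5543 eV

Convert to Joules: KE_max = 4.5543 × 1.602×10⁻¹⁹ J = 7.2968e-19 J

Then use KE = ½mv² to find velocity:
v = √(2·KE/m) = √(2 × 7.2968e-19 J / 9.109e-31 kg)
v = 1.2657e+06 m/s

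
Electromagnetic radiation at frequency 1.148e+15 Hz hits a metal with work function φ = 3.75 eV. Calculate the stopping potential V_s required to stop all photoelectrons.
0.9977 V

The stopping potential V_s satisfies: eV_s = KE_max

First, find KE_max using Einstein's equation:
E_photon = hf = (6.626×10⁻³⁴ J·s)(1.148e+15 Hz) = 4.7477 eV
KE_max = E_photon - φ = 4.7477 - 3.75 = 0.9977 eV

Since eV_s = KE_max:
V_s = KE_max/e = 0.9977 V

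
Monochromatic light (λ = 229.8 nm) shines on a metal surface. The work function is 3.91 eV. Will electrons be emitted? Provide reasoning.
Yes

For photoemission, the photon energy must exceed the work function.

Photon energy: E = hc/λ = 5.3953 eV
Work function: φ = 3.91 eV

Since E_photon (5.3953 eV) > φ (3.91 eV), photoemission WILL occur.
The threshold wavelength is λ₀ = hc/φ = 317.1 nm.
Since 229.8 nm < 317.1 nm, the light has sufficient energy.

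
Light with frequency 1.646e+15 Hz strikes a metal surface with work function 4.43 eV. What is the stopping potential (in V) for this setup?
2.3773 V

The stopping potential V_s satisfies: eV_s = KE_max

First, find KE_max using Einstein's equation:
E_photon = hf = (6.626×10⁻³⁴ J·s)(1.646e+15 Hz) = 6.8073 eV
KE_max = E_photon - φ = 6.8073 - 4.43 = 2.3773 eV

Since eV_s = KE_max:
V_s = KE_max/e = 2.3773 V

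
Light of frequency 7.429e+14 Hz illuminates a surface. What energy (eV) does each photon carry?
3.0724 eV

Using E = hf:

E = hf = (6.626×10⁻³⁴ J·s)(7.429e+14 Hz)
E = 3.0724 eV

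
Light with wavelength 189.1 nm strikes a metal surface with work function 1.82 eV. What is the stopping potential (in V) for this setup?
4.7365 V

The stopping potential V_s satisfies: eV_s = KE_max

First, find KE_max using Einstein's equation:
E_photon = hc/λ = 6.5565 eV
KE_max = E_photon - φ = 6.5565 - 1.82 = 4.7365 eV

Since eV_s = KE_max:
V_s = KE_max/e = 4.7365 V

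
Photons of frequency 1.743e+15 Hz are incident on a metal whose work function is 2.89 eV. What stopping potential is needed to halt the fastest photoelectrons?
4.3185 V

The stopping potential V_s satisfies: eV_s = KE_max

First, find KE_max using Einstein's equation:
E_photon = hf = (6.626×10⁻³⁴ J·s)(1.743e+15 Hz) = 7.2085 eV
KE_max = E_photon - φ = 7.2085 - 2.89 = 4.3185 eV

Since eV_s = KE_max:
V_s = KE_max/e = 4.3185 V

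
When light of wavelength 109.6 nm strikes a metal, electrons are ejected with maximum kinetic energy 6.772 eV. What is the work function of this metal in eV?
4.54 eV

From Einstein's photoelectric equation: KE_max = hf - φ = hc/λ - φ

Rearranging for φ:
φ = hc/λ - KE_max

Calculate photon energy:
E_photon = hc/λ = 11.3124 eV

Therefore:
φ = 11.3124 - 6.772 = 4.54 eV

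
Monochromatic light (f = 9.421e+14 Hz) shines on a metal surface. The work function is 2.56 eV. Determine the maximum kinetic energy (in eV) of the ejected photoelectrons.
1.3362 eV

Using Einstein's photoelectric equation: KE_max = hf - φ

First, calculate the photon energy:
E_photon = hf = (6.626×10⁻³⁴ J·s)(9.421e+14 Hz)
E_photon = 3.8962 eV

Then, the maximum kinetic energy:
KE_max = E_photon - φ = 3.8962 eV - 2.56 eV = 1.3362 eV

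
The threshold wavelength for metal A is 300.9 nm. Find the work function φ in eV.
4.12 eV

At the threshold wavelength, photon energy equals work function:
φ = hc/λ₀

Calculating:
φ = (6.626×10⁻³⁴ J·s)(3×10⁸ m/s) / (300.9×10⁻⁹ m)
φ = 4.12 eV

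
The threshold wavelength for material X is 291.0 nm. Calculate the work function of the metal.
4.26 eV

At the threshold wavelength, photon energy equals work function:
φ = hc/λ₀

Calculating:
φ = (6.626×10⁻³⁴ J·s)(3×10⁸ m/s) / (291.0×10⁻⁹ m)
φ = 4.26 eV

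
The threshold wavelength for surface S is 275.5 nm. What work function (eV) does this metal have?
4.50 eV

At the threshold wavelength, photon energy equals work function:
φ = hc/λ₀

Calculating:
φ = (6.626×10⁻³⁴ J·s)(3×10⁸ m/s) / (275.5×10⁻⁹ m)
φ = 4.50 eV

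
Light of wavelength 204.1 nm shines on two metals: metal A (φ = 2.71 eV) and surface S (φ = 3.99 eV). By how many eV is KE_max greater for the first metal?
1.2800 eV

Using KE_max = hc/λ - φ for each metal:

Photon energy: E = hc/λ = 6.0747 eV

For metal A (φ₁ = 2.71 eV):
KE₁ = E - φ₁ = 6.0747 - 2.71 = 3.3647 eV

For surface S (φ₂ = 3.99 eV):
KE₂ = E - φ₂ = 6.0747 - 3.99 = 2.0847 eV

Difference:
ΔKE = KE₁ - KE₂ = 3.3647 - 2.0847 = 1.2800 eV

Note: The difference equals the difference in work functions: 3.99 - 2.71 = 1.28 eV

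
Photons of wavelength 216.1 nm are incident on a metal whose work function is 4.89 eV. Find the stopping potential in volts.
0.8474 V

The stopping potential V_s satisfies: eV_s = KE_max

First, find KE_max using Einstein's equation:
E_photon = hc/λ = 5.7374 eV
KE_max = E_photon - φ = 5.7374 - 4.89 = 0.8474 eV

Since eV_s = KE_max:
V_s = KE_max/e = 0.8474 V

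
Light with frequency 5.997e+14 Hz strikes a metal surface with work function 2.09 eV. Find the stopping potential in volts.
0.3902 V

The stopping potential V_s satisfies: eV_s = KE_max

First, find KE_max using Einstein's equation:
E_photon = hf = (6.626×10⁻³⁴ J·s)(5.997e+14 Hz) = 2.4802 eV
KE_max = E_photon - φ = 2.4802 - 2.09 = 0.3902 eV

Since eV_s = KE_max:
V_s = KE_max/e = 0.3902 V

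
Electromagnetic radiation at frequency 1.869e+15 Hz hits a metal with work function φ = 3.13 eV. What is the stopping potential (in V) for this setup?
4.5996 V

The stopping potential V_s satisfies: eV_s = KE_max

First, find KE_max using Einstein's equation:
E_photon = hf = (6.626×10⁻³⁴ J·s)(1.869e+15 Hz) = 7.7296 eV
KE_max = E_photon - φ = 7.7296 - 3.13 = 4.5996 eV

Since eV_s = KE_max:
V_s = KE_max/e = 4.5996 V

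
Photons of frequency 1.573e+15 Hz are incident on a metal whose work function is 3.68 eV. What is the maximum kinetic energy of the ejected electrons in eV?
2.8254 eV

Using Einstein's photoelectric equation: KE_max = hf - φ

First, calculate the photon energy:
E_photon = hf = (6.626×10⁻³⁴ J·s)(1.573e+15 Hz)
E_photon = 6.5054 eV

Then, the maximum kinetic energy:
KE_max = E_photon - φ = 6.5054 eV - 3.68 eV = 2.8254 eV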